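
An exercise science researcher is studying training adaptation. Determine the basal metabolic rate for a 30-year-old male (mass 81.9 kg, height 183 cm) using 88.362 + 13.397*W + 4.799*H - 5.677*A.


BMR = 88.362 + 13.397*81.9 + 4.799*183 - 5.677*30
= 1893.48 kcal/day

1893.48 kcal/day


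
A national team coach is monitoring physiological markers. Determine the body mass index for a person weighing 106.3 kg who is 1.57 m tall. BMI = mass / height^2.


BMI = mass / height^2
= 106.3 / 1.57^2
= 106.3 / 2.4649
= 43.13 kg/m^2

43.13 kg/m^2


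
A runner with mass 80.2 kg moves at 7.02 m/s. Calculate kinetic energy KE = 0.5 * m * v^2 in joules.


v^2 = 7.02^2 = 49.2804
KE = 0.5 * 80.2 * 49.2804
= 1976.14 J

1976.14 J


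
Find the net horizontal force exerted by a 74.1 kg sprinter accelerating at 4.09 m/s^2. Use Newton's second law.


Newton's second law: F = m * a
F = 74.1 * 4.09 = 303.07 N

303.07 N


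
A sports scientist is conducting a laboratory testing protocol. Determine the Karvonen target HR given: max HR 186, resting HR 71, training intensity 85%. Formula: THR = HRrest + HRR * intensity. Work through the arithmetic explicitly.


HRR = HRmax - HRrest = 186 - 71 = 115
THR = 71 + 115 * 0.85
= 168.75 bpm

168.75 bpm


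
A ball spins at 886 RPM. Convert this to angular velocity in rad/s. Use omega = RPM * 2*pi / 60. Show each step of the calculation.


omega = 886 * 2 * pi / 60
= 886 * 6.28318531 / 60
= 5566.902 / 60
= 92.782 rad/s

92.782 rad/s


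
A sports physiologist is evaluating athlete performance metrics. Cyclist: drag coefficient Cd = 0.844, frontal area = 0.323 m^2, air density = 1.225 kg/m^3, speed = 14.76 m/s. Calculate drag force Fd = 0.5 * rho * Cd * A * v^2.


v^2 = 14.76^2 = 217.8576
Fd = 0.5 * 1.225 * 0.844 * 0.323 * 217.8576
= 36.377 N

36.377 N


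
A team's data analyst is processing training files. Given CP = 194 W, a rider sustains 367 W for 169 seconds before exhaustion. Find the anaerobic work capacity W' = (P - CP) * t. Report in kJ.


Excess power = 367 - 194 = 173 W
Work above CP = 173 * 169 = 29237 J
W' = 29.237 kJ

29.237 kJ


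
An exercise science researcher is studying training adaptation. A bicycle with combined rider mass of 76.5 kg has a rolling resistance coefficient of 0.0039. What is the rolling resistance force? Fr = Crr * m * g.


Fr = 0.0039 * 76.5 * 9.81
= 0.29835 * 9.81
= 2.927 N

2.927 N


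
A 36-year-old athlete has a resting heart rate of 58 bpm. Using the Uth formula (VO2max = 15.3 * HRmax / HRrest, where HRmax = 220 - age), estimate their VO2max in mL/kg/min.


HRmax = 220 - 36 = 184 bpm
Ratio = HRmax / HRrest = 184 / 58 = 3.1724
VO2max = 15.3 * 3.1724 = 48.54 mL/kg/min

48.54 mL/kg/min


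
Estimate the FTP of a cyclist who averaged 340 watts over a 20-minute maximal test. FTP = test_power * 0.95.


FTP = 340 * 0.95 = 323.0 W

323.0 W


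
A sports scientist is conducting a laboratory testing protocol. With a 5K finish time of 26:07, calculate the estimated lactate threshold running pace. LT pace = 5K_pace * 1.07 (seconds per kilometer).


Race duration = 1567 s for 5 km
Average pace = 1567 / 5 = 313.4 s/km
LT pace = 313.4 * 1.07
= 335.34 s/km

335.34 s/km


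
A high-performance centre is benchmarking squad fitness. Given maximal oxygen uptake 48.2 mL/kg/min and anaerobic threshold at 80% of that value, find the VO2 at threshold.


Percentage as decimal = 0.8
VO2 at AT = 48.2 * 0.8 = 38.56 mL/kg/min

38.56 mL/kg/min


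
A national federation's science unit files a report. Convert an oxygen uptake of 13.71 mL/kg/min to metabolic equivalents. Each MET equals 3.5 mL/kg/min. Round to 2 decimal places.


One MET = 3.5 mL/kg/min
Number of METs = 13.71 / 3.5
= 3.92 METs

3.92 METs


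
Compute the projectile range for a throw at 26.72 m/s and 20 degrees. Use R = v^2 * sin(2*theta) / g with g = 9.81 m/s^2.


Two times the angle = 40 degrees
sin(40) = 0.642788
R = 713.9584 * 0.642788 / 9.81 = 46.781 m

46.781 m


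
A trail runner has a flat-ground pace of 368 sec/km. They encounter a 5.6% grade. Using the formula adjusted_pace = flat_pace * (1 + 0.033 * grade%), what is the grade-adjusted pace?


Grade factor = 1 + 0.033 * 5.6 = 1.1848
Adjusted = 368 * 1.1848 = 436.01 sec/km

436.01 s/km


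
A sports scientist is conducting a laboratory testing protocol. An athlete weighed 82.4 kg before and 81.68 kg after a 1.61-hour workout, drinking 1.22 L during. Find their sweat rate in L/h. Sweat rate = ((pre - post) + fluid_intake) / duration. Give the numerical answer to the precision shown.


Body mass change = 0.72 kg
Total sweat loss = 0.72 + 1.22 = 1.94 L
Rate = 1.94 / 1.61 = 1.205 L/h

1.205 L/h


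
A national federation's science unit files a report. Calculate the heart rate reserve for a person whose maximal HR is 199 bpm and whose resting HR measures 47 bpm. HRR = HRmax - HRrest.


HRmax = 199 bpm
HRrest = 47 bpm
HRR = 199 - 47 = 152 bpm

152 bpm


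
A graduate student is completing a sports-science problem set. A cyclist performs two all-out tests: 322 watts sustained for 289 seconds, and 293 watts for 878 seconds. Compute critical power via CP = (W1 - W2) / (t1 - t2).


W1 = P1 * t1 = 322 * 289 = 93058 J
W2 = P2 * t2 = 293 * 878 = 257254 J
CP = (93058 - 257254) / (289 - 878)
= 278.77 W

278.77 W


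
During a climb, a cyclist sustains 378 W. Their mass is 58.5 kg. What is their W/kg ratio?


Power-to-weight = 378 W / 58.5 kg
= 6.462 W/kg

6.462 W/kg


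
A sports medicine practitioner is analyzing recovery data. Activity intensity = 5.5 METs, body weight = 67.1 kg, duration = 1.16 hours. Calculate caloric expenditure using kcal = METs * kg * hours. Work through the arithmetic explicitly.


kcal = 5.5 * 67.1 * 1.16
= 369.05 * 1.16
= 428.1 kcal

428.1 kcal


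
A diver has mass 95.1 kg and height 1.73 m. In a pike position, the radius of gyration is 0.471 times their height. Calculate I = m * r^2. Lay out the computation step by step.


r = 0.471 * 1.73 = 0.81483 m
I = m * r^2 = 95.1 * 0.663948 = 63.141 kg*m^2

63.141 kg*m^2


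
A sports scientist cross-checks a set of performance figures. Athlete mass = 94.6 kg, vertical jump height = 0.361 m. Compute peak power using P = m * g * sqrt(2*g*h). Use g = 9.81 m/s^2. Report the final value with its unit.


sqrt(2 * 9.81 * 0.361) = sqrt(7.08282) = 2.661357 m/s
P = 94.6 * 9.81 * 2.661357
= 2469.81 W

2469.81 W


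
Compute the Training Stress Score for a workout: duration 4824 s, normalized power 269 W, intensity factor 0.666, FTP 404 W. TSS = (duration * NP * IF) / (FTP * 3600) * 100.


Product = 4824 * 269 * 0.666 = 864238.896
Base = 404 * 3600 = 1454400
TSS = 864238.896 / 1454400 * 100 = 59.42

59.42 TSS


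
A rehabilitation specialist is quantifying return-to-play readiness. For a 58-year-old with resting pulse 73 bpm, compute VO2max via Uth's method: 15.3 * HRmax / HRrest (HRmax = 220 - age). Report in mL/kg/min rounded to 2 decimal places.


Step 1: HRmax = 220 - 58 = 162 bpm
Step 2: Ratio = 162 / 73 = 2.2192
Step 3: VO2max = 15.3 * 2.2192 = 33.95 mL/kg/min

33.95 mL/kg/min


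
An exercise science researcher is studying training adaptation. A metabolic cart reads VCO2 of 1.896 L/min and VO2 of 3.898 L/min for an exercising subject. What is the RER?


RER = VCO2 / VO2 = 1.896 / 3.898 = 0.4864

0.4864


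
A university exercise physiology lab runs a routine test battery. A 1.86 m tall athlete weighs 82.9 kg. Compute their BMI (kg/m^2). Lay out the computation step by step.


height^2 = 3.4596 m^2
BMI = 82.9 / 3.4596 = 23.96 kg/m^2

23.96 kg/m^2


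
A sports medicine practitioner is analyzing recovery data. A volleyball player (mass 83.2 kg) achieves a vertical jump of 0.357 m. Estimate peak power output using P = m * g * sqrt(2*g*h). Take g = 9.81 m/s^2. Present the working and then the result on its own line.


2 * g * h = 2 * 9.81 * 0.357 = 7.00434
sqrt(7.00434) = 2.646571 m/s
P = 83.2 * 9.81 * 2.646571 = 2160.11 W

2160.11 W


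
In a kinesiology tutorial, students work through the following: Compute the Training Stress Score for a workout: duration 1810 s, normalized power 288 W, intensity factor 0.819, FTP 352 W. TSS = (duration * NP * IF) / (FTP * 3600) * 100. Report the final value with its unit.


Product = 1810 * 288 * 0.819 = 426928.32
Base = 352 * 3600 = 1267200
TSS = 426928.32 / 1267200 * 100 = 33.69

33.69 TSS


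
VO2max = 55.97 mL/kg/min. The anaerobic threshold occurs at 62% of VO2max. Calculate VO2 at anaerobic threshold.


AT fraction = 62 / 100 = 0.62
AT VO2 = 55.97 * 0.62
= 34.7 mL/kg/min

34.7 mL/kg/min


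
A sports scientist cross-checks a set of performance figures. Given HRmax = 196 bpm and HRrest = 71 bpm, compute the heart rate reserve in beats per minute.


Heart rate reserve = maximum HR minus resting HR
HRR = 196 - 71 = 125 bpm

125 bpm


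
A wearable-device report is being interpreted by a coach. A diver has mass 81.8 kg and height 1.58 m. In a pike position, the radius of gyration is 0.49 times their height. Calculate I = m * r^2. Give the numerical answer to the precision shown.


r = 0.49 * 1.58 = 0.7742 m
I = m * r^2 = 81.8 * 0.599386 = 49.03 kg*m^2

49.03 kg*m^2


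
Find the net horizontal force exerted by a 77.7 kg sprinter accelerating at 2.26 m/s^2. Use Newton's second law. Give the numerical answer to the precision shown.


Newton's second law: F = m * a
F = 77.7 * 2.26 = 175.6 N

175.6 N


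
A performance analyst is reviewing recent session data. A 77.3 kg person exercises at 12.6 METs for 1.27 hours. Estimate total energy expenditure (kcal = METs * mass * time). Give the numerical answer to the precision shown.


Energy = METs * mass(kg) * time(h)
= 12.6 * 77.3 * 1.27
= 1236.95 kcal

1236.95 kcal


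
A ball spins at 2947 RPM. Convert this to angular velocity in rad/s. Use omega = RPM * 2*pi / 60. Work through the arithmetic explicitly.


omega = 2947 * 2 * pi / 60
= 2947 * 6.28318531 / 60
= 18516.547 / 60
= 308.609 rad/s

308.609 rad/s


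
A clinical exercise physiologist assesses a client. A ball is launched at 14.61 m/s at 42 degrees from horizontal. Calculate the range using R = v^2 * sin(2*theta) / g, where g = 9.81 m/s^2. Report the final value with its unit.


sin(2 * 42) = sin(84) = 0.994522
v^2 = 14.61^2 = 213.4521
R = 213.4521 * 0.994522 / 9.81
= 21.639 m

21.639 m


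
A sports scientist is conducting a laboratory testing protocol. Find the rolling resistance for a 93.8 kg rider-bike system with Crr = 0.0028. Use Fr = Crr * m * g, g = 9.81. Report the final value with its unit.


m * g = 93.8 * 9.81 = 920.178 N
Fr = 0.0028 * 920.178 = 2.576 N

2.576 N


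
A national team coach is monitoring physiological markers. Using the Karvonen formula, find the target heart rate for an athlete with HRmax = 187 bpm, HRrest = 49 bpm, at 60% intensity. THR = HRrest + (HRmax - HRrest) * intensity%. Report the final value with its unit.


HRR = 187 - 49 = 138
THR = 49 + 138 * 0.6
= 49 + 82.8
= 131.8 bpm

131.8 bpm


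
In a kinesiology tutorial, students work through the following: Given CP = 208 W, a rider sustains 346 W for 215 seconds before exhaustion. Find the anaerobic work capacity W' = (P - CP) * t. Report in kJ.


Excess power = 346 - 208 = 138 W
Work above CP = 138 * 215 = 29670 J
W' = 29.67 kJ

29.67 kJ


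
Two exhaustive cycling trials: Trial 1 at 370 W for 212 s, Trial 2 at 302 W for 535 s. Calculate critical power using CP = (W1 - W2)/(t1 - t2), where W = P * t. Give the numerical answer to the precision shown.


W1 = 370 * 212 = 78440 J
W2 = 302 * 535 = 161570 J
CP = (78440 - 161570) / (212 - 535)
= -83130 / -323
= 257.37 W

257.37 W


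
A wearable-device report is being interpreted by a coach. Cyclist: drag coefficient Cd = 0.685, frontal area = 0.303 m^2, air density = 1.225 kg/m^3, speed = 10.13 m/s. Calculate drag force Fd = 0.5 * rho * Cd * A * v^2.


v^2 = 10.13^2 = 102.6169
Fd = 0.5 * 1.225 * 0.685 * 0.303 * 102.6169
= 13.045 N

13.045 N


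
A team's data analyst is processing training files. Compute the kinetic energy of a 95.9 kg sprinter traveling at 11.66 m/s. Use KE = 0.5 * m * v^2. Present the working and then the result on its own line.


Velocity squared = 135.9556
KE = 0.5 * 95.9 * 135.9556 = 6519.07 J

6519.07 J


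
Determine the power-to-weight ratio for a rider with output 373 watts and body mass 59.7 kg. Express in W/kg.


P/W = 373 / 59.7 = 6.248 W/kg

6.248 W/kg


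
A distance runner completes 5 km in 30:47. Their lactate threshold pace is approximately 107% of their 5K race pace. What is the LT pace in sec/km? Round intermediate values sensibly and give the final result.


Convert to seconds: 30 min 47 s = 1847 s
Pace per km = 1847 / 5 = 369.4 s/km
LT pace = 369.4 * 1.07 = 395.26 s/km

395.26 s/km


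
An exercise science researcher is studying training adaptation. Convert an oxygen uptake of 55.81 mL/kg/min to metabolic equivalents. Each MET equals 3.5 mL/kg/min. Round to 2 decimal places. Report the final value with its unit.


One MET = 3.5 mL/kg/min
Number of METs = 55.81 / 3.5
= 15.95 METs

15.95 METs


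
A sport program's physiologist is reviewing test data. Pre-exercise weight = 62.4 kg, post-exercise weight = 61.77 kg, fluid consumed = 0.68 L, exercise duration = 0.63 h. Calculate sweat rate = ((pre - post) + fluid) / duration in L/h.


Weight loss = 62.4 - 61.77 = 0.63 kg (approx L)
Total sweat = 0.63 + 0.68 = 1.31 L
Sweat rate = 1.31 / 0.63 = 2.079 L/h

2.079 L/h


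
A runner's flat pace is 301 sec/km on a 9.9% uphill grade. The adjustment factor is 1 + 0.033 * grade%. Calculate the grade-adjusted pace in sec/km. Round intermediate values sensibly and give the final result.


Factor = 1 + 0.033 * 9.9 = 1.3267
Adjusted pace = 301 * 1.3267
= 399.34 sec/km

399.34 s/km


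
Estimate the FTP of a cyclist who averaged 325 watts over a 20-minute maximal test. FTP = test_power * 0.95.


FTP = 325 * 0.95 = 308.75 W

308.75 W


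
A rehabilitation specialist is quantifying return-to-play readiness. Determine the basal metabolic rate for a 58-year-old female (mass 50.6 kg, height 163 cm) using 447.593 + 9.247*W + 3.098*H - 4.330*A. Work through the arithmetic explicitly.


BMR = 447.593 + 9.247*50.6 + 3.098*163 - 4.330*58
= 1169.33 kcal/day

1169.33 kcal/day


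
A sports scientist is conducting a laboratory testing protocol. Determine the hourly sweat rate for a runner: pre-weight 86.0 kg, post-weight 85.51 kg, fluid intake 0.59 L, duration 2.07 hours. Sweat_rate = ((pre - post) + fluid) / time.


Mass lost = 86.0 - 85.51 = 0.49 kg
Add fluid consumed: 0.49 + 0.59 = 1.08 L total sweat
Sweat rate = 1.08 / 2.07 = 0.522 L/h

0.522 L/h


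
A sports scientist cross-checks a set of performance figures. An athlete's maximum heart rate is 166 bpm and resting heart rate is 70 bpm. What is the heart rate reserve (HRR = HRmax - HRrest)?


HRR = HRmax - HRrest
= 166 - 70
= 96 bpm

96 bpm


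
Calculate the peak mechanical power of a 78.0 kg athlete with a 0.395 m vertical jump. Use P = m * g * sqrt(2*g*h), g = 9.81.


First, sqrt(2gh) = sqrt(2 * 9.81 * 0.395)
= sqrt(7.7499) = 2.783864 m/s
Power = 78.0 * 9.81 * 2.783864 = 2130.16 W

2130.16 W


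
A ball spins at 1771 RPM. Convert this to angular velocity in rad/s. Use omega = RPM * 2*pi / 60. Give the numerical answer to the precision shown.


omega = 1771 * 2 * pi / 60
= 1771 * 6.28318531 / 60
= 11127.521 / 60
= 185.459 rad/s

185.459 rad/s


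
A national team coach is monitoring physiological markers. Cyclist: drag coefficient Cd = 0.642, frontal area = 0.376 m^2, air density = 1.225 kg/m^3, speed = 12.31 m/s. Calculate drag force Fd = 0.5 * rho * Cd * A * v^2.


v^2 = 12.31^2 = 151.5361
Fd = 0.5 * 1.225 * 0.642 * 0.376 * 151.5361
= 22.405 N

22.405 N


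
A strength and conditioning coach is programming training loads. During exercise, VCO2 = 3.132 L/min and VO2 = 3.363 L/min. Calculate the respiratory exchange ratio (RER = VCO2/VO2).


RER = VCO2 / VO2
= 3.132 / 3.363
= 0.9313

0.9313


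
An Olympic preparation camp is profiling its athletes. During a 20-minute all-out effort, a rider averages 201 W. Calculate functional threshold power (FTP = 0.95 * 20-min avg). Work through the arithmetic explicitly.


FTP = 0.95 * 201
= 190.95 W

190.95 W


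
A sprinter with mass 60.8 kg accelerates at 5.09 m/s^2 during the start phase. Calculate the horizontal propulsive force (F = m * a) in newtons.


F = m * a
= 60.8 * 5.09
= 309.47 N

309.47 N


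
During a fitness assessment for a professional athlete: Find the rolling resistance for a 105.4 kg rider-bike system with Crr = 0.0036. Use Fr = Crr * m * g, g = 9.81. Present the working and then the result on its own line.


m * g = 105.4 * 9.81 = 1033.974 N
Fr = 0.0036 * 1033.974 = 3.722 N

3.722 N


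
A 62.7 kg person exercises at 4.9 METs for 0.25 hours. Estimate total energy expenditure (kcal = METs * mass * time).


Energy = METs * mass(kg) * time(h)
= 4.9 * 62.7 * 0.25
= 76.81 kcal

76.81 kcal


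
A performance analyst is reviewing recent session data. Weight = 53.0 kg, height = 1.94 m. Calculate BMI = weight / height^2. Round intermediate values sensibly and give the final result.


height^2 = 1.94^2 = 3.7636
BMI = 53.0 / 3.7636 = 14.08 kg/m^2

14.08 kg/m^2


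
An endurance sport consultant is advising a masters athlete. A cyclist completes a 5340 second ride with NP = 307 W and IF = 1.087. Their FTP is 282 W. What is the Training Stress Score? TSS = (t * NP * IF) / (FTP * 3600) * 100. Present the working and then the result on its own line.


t * NP * IF = 5340 * 307 * 1.087 = 1782006.06
FTP * 3600 = 1015200
TSS = (1782006.06 / 1015200) * 100 = 175.53

175.53 TSS


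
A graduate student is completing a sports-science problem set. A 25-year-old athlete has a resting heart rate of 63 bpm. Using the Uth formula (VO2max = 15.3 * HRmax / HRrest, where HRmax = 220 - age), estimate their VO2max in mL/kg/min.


HRmax = 220 - 25 = 195 bpm
Ratio = HRmax / HRrest = 195 / 63 = 3.0952
VO2max = 15.3 * 3.0952 = 47.36 mL/kg/min

47.36 mL/kg/min


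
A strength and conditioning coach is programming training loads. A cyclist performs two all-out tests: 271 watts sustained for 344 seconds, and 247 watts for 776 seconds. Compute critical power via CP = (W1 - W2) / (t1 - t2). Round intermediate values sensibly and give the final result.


W1 = P1 * t1 = 271 * 344 = 93224 J
W2 = P2 * t2 = 247 * 776 = 191672 J
CP = (93224 - 191672) / (344 - 776)
= 227.89 W

227.89 W


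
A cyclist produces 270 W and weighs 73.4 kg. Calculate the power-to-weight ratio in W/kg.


P/W = power / mass
= 270 / 73.4
= 3.678 W/kg

3.678 W/kg


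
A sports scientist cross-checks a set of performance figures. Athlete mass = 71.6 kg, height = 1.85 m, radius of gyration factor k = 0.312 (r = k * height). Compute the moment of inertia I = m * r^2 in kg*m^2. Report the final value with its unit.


r = k * height = 0.312 * 1.85 = 0.5772 m
r^2 = 0.5772^2 = 0.33316
I = 71.6 * 0.33316 = 23.854 kg*m^2

23.854 kg*m^2


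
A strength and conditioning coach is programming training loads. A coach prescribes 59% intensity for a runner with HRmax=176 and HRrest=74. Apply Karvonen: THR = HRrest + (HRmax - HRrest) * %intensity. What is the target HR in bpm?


Heart rate reserve = 176 - 74 = 102
Intensity fraction = 59 / 100 = 0.59
THR = 74 + 102 * 0.59 = 134.18 bpm

134.18 bpm


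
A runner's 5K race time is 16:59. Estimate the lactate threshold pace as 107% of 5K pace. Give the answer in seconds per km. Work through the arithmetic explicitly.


Total race time = 16*60 + 59 = 1019 seconds
5K pace = 1019 / 5 = 203.8 sec/km
LT pace = 203.8 * 1.07 = 218.07 sec/km

218.07 s/km


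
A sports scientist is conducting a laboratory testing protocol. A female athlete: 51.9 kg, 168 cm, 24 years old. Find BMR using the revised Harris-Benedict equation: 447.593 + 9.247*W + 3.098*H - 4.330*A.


Intercept = 447.593
Weight contribution = 9.247 * 51.9 = 479.9193
Height contribution = 3.098 * 168 = 520.464
Age contribution = 4.33 * 24 = 103.92
BMR = 447.593 + 479.9193 + 520.464 - 103.92
= 1344.06 kcal/day

1344.06 kcal/day


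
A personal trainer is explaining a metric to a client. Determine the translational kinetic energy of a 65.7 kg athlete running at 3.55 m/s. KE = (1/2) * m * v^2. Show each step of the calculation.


KE = 0.5 * m * v^2
= 0.5 * 65.7 * 3.55^2
= 0.5 * 65.7 * 12.6025
= 413.99 J

413.99 J


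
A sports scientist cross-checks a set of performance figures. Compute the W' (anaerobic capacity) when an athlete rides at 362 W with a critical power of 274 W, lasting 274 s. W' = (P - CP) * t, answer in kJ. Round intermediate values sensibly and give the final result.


Above-CP power = 88 W
Duration = 274 s
W' = 88 * 274 = 24112 J
Convert: 24112 / 1000 = 24.112 kJ

24.112 kJ


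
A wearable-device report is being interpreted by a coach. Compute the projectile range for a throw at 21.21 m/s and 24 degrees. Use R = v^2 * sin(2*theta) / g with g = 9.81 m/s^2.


Two times the angle = 48 degrees
sin(48) = 0.743145
R = 449.8641 * 0.743145 / 9.81 = 34.079 m

34.079 m


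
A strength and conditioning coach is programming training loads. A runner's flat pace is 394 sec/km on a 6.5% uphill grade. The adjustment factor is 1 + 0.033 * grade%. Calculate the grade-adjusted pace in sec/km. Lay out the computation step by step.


Factor = 1 + 0.033 * 6.5 = 1.2145
Adjusted pace = 394 * 1.2145
= 478.51 sec/km

478.51 s/km


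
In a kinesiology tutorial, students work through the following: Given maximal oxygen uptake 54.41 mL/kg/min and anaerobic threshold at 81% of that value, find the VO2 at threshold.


Percentage as decimal = 0.81
VO2 at AT = 54.41 * 0.81 = 44.07 mL/kg/min

44.07 mL/kg/min


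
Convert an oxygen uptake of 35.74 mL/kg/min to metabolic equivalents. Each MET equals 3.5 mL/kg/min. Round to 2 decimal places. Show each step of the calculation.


One MET = 3.5 mL/kg/min
Number of METs = 35.74 / 3.5
= 10.21 METs

10.21 METs


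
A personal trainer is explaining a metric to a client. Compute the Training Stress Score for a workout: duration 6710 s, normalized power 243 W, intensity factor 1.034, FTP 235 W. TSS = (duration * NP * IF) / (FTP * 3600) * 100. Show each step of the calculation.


Product = 6710 * 243 * 1.034 = 1685968.02
Base = 235 * 3600 = 846000
TSS = 1685968.02 / 846000 * 100 = 199.29

199.29 TSS


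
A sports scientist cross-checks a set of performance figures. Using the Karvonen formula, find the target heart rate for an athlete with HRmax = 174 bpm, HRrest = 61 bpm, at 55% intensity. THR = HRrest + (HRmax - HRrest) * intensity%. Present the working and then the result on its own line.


HRR = 174 - 61 = 113
THR = 61 + 113 * 0.55
= 61 + 62.15
= 123.15 bpm

123.15 bpm


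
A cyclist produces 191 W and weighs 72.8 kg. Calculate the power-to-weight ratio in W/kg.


P/W = power / mass
= 191 / 72.8
= 2.624 W/kg

2.624 W/kg


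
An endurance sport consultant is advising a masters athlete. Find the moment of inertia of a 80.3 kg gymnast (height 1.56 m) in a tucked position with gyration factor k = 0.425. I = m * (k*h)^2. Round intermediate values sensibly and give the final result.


Radius of gyration = 0.425 * 1.56 = 0.663 m
I = 80.3 * 0.663^2
= 80.3 * 0.439569
= 35.297 kg*m^2

35.297 kg*m^2


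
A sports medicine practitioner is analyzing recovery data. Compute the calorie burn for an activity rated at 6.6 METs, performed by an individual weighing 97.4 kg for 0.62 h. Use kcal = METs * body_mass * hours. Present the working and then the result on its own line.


Product of METs and mass = 6.6 * 97.4 = 642.84
Total kcal = 642.84 * 0.62 = 398.56 kcal

398.56 kcal


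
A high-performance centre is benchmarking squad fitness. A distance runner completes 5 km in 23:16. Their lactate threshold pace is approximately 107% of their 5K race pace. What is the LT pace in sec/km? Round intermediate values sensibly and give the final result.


Convert to seconds: 23 min 16 s = 1396 s
Pace per km = 1396 / 5 = 279.2 s/km
LT pace = 279.2 * 1.07 = 298.74 s/km

298.74 s/km


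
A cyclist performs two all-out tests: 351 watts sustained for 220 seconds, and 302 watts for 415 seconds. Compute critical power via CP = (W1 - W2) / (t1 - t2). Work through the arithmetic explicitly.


W1 = P1 * t1 = 351 * 220 = 77220 J
W2 = P2 * t2 = 302 * 415 = 125330 J
CP = (77220 - 125330) / (220 - 415)
= 246.72 W

246.72 W


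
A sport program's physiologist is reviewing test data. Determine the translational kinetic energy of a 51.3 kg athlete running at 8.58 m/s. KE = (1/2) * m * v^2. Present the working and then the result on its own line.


KE = 0.5 * m * v^2
= 0.5 * 51.3 * 8.58^2
= 0.5 * 51.3 * 73.6164
= 1888.26 J

1888.26 J


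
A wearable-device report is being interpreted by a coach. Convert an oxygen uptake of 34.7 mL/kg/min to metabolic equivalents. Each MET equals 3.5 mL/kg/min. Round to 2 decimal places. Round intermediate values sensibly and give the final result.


One MET = 3.5 mL/kg/min
Number of METs = 34.7 / 3.5
= 9.91 METs

9.91 METs


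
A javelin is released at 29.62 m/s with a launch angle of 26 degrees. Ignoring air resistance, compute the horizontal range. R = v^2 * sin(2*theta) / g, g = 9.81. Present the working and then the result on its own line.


Launch speed squared = 877.3444
sin(2 * 26 deg) = 0.788011
Range = 877.3444 * 0.788011 / 9.81
= 70.475 m

70.475 m


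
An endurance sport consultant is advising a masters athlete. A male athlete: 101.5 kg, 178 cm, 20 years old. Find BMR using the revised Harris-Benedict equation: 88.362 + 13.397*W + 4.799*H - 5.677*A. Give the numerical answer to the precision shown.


Intercept = 88.362
Weight contribution = 13.397 * 101.5 = 1359.7955
Height contribution = 4.799 * 178 = 854.222
Age contribution = 5.677 * 20 = 113.54
BMR = 88.362 + 1359.7955 + 854.222 - 113.54
= 2188.84 kcal/day

2188.84 kcal/day


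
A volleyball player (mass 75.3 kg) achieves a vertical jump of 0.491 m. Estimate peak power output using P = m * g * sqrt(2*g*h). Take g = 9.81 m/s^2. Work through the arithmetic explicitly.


2 * g * h = 2 * 9.81 * 0.491 = 9.63342
sqrt(9.63342) = 3.103775 m/s
P = 75.3 * 9.81 * 3.103775 = 2292.74 W

2292.74 W


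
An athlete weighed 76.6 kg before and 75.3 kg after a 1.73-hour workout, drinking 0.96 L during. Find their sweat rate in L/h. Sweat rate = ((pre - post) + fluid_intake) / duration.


Body mass change = 1.3 kg
Total sweat loss = 1.3 + 0.96 = 2.26 L
Rate = 2.26 / 1.73 = 1.306 L/h

1.306 L/h


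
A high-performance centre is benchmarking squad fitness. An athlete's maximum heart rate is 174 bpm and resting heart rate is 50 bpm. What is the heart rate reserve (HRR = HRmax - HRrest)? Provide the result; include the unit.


HRR = HRmax - HRrest
= 174 - 50
= 124 bpm

124 bpm


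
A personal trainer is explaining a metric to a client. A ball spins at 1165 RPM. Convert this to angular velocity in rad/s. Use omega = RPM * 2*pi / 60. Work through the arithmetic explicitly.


omega = 1165 * 2 * pi / 60
= 1165 * 6.28318531 / 60
= 7319.911 / 60
= 121.999 rad/s

121.999 rad/s


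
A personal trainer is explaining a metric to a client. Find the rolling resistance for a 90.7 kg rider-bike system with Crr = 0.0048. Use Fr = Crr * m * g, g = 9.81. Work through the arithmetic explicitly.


m * g = 90.7 * 9.81 = 889.767 N
Fr = 0.0048 * 889.767 = 4.271 N

4.271 N


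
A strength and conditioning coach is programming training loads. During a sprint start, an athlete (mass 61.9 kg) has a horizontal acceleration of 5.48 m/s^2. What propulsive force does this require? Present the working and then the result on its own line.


Propulsive force = mass * acceleration
= 61.9 kg * 5.48 m/s^2
= 339.21 N

339.21 N


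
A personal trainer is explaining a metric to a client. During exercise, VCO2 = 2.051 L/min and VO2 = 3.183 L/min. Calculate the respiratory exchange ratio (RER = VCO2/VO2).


RER = VCO2 / VO2
= 2.051 / 3.183
= 0.6444

0.6444


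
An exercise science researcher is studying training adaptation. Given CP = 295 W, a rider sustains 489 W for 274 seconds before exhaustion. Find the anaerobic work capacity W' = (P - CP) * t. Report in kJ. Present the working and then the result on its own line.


Excess power = 489 - 295 = 194 W
Work above CP = 194 * 274 = 53156 J
W' = 53.156 kJ

53.156 kJ


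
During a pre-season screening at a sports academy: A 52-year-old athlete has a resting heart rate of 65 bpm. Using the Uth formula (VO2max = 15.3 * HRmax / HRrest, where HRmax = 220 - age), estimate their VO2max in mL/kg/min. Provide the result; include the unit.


HRmax = 220 - 52 = 168 bpm
Ratio = HRmax / HRrest = 168 / 65 = 2.5846
VO2max = 15.3 * 2.5846 = 39.54 mL/kg/min

39.54 mL/kg/min


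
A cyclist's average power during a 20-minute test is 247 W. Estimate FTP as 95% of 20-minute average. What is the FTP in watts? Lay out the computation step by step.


FTP = 20-min power * 0.95
= 247 * 0.95
= 234.65 W

234.65 W


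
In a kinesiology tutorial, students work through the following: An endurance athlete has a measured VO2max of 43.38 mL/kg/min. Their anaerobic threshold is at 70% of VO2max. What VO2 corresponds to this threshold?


Anaerobic threshold VO2 = VO2max * 70%
= 43.38 * 0.7
= 30.37 mL/kg/min

30.37 mL/kg/min


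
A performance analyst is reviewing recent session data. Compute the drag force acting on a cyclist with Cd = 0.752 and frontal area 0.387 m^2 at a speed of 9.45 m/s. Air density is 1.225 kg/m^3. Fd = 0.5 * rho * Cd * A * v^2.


Step 1: v^2 = 89.3025
Step 2: Fd = 0.5 * 1.225 * 0.752 * 0.387 * 89.3025
= 15.918 N

15.918 N


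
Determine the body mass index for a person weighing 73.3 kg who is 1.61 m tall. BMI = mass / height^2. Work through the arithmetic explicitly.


BMI = mass / height^2
= 73.3 / 1.61^2
= 73.3 / 2.5921
= 28.28 kg/m^2

28.28 kg/m^2


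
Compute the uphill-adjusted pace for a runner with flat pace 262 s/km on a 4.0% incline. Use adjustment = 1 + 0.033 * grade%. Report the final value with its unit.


Adjustment factor = 1 + 0.033 * 4.0 = 1.132
Grade-adjusted pace = 262 * 1.132 = 296.58 s/km

296.58 s/km


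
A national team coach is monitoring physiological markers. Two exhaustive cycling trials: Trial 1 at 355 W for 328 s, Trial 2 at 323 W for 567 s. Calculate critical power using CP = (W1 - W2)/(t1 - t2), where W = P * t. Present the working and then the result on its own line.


W1 = 355 * 328 = 116440 J
W2 = 323 * 567 = 183141 J
CP = (116440 - 183141) / (328 - 567)
= -66701 / -239
= 279.08 W

279.08 W


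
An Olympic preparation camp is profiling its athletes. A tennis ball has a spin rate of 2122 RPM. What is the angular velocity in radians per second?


Convert RPM to rad/s: multiply by 2*pi and divide by 60
omega = 2122 * 2 * pi / 60
= 222.215 rad/s

222.215 rad/s


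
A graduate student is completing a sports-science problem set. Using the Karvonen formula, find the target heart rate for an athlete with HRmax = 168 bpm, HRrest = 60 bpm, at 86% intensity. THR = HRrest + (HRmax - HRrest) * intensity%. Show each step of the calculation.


HRR = 168 - 60 = 108
THR = 60 + 108 * 0.86
= 60 + 92.88
= 152.88 bpm

152.88 bpm


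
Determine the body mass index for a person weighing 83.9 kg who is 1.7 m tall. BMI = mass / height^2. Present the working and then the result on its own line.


BMI = mass / height^2
= 83.9 / 1.7^2
= 83.9 / 2.89
= 29.03 kg/m^2

29.03 kg/m^2


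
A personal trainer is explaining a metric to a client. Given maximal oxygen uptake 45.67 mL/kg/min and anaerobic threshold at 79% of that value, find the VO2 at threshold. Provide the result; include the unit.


Percentage as decimal = 0.79
VO2 at AT = 45.67 * 0.79 = 36.08 mL/kg/min

36.08 mL/kg/min


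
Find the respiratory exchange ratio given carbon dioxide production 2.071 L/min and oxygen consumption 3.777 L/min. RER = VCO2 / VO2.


VCO2 = 2.071 L/min
VO2 = 3.777 L/min
RER = 2.071 / 3.777 = 0.5483

0.5483


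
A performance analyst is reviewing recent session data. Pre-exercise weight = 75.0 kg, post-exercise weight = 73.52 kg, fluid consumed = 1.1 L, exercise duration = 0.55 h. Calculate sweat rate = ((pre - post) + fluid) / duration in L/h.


Weight loss = 75.0 - 73.52 = 1.48 kg (approx L)
Total sweat = 1.48 + 1.1 = 2.58 L
Sweat rate = 2.58 / 0.55 = 4.691 L/h

4.691 L/h


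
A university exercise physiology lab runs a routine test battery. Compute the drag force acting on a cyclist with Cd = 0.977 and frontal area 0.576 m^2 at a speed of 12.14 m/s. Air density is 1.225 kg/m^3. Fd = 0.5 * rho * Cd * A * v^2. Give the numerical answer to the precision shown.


Step 1: v^2 = 147.3796
Step 2: Fd = 0.5 * 1.225 * 0.977 * 0.576 * 147.3796
= 50.8 N

50.8 N


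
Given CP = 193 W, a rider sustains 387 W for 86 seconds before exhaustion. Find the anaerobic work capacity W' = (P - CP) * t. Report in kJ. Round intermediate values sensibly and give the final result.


Excess power = 387 - 193 = 194 W
Work above CP = 194 * 86 = 16684 J
W' = 16.684 kJ

16.684 kJ


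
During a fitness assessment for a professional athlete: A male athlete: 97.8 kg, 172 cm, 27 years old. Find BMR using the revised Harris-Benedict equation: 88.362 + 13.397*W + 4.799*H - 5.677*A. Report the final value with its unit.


Intercept = 88.362
Weight contribution = 13.397 * 97.8 = 1310.2266
Height contribution = 4.799 * 172 = 825.428
Age contribution = 5.677 * 27 = 153.279
BMR = 88.362 + 1310.2266 + 825.428 - 153.279
= 2070.74 kcal/day

2070.74 kcal/day


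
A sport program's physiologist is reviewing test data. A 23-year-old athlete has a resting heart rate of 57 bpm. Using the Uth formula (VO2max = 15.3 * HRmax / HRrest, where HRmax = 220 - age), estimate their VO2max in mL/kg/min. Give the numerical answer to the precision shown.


HRmax = 220 - 23 = 197 bpm
Ratio = HRmax / HRrest = 197 / 57 = 3.4561
VO2max = 15.3 * 3.4561 = 52.88 mL/kg/min

52.88 mL/kg/min


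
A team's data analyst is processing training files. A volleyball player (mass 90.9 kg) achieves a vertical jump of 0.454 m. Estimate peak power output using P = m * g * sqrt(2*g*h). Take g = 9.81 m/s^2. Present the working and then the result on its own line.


2 * g * h = 2 * 9.81 * 0.454 = 8.90748
sqrt(8.90748) = 2.98454 m/s
P = 90.9 * 9.81 * 2.98454 = 2661.4 W

2661.4 W


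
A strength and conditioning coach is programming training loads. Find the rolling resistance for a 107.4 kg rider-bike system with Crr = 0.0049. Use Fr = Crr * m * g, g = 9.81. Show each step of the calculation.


m * g = 107.4 * 9.81 = 1053.594 N
Fr = 0.0049 * 1053.594 = 5.163 N

5.163 N


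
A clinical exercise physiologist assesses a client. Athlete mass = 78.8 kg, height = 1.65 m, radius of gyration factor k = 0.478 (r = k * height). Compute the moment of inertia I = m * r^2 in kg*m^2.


r = k * height = 0.478 * 1.65 = 0.7887 m
r^2 = 0.7887^2 = 0.622048
I = 78.8 * 0.622048 = 49.017 kg*m^2

49.017 kg*m^2


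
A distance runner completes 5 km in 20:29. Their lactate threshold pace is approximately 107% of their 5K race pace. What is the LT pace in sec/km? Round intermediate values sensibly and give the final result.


Convert to seconds: 20 min 29 s = 1229 s
Pace per km = 1229 / 5 = 245.8 s/km
LT pace = 245.8 * 1.07 = 263.01 s/km

263.01 s/km


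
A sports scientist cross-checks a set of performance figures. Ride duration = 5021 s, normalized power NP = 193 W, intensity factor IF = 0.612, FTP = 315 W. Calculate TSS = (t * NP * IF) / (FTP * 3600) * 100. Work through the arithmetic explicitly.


Numerator = 5021 * 193 * 0.612 = 593060.436
Denominator = 315 * 3600 = 1134000
TSS = 593060.436 / 1134000 * 100
= 52.3

52.3 TSS


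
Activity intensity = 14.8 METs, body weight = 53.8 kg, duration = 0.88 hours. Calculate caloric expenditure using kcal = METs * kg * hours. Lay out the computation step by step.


kcal = 14.8 * 53.8 * 0.88
= 796.24 * 0.88
= 700.69 kcal

700.69 kcal


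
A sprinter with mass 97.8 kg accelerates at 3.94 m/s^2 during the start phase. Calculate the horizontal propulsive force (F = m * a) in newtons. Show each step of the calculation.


F = m * a
= 97.8 * 3.94
= 385.33 N

385.33 N


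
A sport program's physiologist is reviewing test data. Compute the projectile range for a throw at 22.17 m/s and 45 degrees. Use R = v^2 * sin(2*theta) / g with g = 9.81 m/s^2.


Two times the angle = 90 degrees
sin(90) = 1.0
R = 491.5089 * 1.0 / 9.81 = 50.103 m

50.103 m


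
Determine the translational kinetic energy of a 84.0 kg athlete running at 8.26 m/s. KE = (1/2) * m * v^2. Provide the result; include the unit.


KE = 0.5 * m * v^2
= 0.5 * 84.0 * 8.26^2
= 0.5 * 84.0 * 68.2276
= 2865.56 J

2865.56 J


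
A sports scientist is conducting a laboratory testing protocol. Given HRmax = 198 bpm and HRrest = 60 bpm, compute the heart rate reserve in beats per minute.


Heart rate reserve = maximum HR minus resting HR
HRR = 198 - 60 = 138 bpm

138 bpm


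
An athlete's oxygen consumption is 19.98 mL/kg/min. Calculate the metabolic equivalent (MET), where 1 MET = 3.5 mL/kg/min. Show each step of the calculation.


MET = VO2 / 3.5
= 19.98 / 3.5
= 5.71 METs

5.71 METs


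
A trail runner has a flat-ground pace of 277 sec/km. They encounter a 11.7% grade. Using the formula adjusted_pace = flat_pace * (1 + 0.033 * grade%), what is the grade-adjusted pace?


Grade factor = 1 + 0.033 * 11.7 = 1.3861
Adjusted = 277 * 1.3861 = 383.95 sec/km

383.95 s/km


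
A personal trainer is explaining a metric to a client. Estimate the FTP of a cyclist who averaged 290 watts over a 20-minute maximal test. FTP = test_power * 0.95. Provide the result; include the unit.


FTP = 290 * 0.95 = 275.5 W

275.5 W


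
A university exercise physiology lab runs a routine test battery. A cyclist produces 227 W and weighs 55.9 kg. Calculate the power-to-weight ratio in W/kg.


P/W = power / mass
= 227 / 55.9
= 4.061 W/kg

4.061 W/kg


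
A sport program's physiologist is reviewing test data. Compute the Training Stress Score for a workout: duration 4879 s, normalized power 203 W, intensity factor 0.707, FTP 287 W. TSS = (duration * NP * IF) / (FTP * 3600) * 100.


Product = 4879 * 203 * 0.707 = 700238.959
Base = 287 * 3600 = 1033200
TSS = 700238.959 / 1033200 * 100 = 67.77

67.77 TSS


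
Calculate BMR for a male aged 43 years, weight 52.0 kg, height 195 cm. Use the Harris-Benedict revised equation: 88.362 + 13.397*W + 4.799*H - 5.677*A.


Substituting values:
W term = 13.397 * 52.0 = 696.644
H term = 4.799 * 195 = 935.805
A term = 5.677 * 43 = 244.111
BMR = 1476.7 kcal/day

1476.7 kcal/day


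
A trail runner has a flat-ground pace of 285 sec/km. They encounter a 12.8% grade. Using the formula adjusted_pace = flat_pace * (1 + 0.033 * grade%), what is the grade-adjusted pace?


Grade factor = 1 + 0.033 * 12.8 = 1.4224
Adjusted = 285 * 1.4224 = 405.38 sec/km

405.38 s/km


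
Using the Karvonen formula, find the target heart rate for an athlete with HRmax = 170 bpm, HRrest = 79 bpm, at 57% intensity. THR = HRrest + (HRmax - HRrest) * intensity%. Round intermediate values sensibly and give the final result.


HRR = 170 - 79 = 91
THR = 79 + 91 * 0.57
= 79 + 51.87
= 130.87 bpm

130.87 bpm


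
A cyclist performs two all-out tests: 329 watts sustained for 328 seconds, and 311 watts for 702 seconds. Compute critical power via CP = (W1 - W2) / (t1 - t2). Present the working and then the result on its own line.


W1 = P1 * t1 = 329 * 328 = 107912 J
W2 = P2 * t2 = 311 * 702 = 218322 J
CP = (107912 - 218322) / (328 - 702)
= 295.21 W

295.21 W


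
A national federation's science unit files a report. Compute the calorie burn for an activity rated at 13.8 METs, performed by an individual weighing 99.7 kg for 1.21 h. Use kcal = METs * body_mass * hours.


Product of METs and mass = 13.8 * 99.7 = 1375.86
Total kcal = 1375.86 * 1.21 = 1664.79 kcal

1664.79 kcal
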